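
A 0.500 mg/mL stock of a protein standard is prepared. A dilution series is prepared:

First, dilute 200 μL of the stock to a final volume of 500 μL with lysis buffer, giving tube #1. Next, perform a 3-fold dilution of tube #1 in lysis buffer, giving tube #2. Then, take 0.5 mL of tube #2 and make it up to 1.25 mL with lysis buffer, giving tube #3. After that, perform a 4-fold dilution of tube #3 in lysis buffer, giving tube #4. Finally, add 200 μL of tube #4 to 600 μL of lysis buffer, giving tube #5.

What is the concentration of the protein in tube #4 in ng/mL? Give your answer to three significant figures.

6.67 × 10^3 ng/mL

Step 1: 200 μL brought to 500 μL → factor 500/200 = 2.5
Step 2: 3-fold → factor 3
Step 3: 0.5 mL brought to 1.25 mL → factor 1.25/0.5 = 2.5
Step 4: 4-fold → factor 4
Dilution factor through tube #4 = 2.5 × 3 × 2.5 × 4 = 75
[tube #4] = 0.500 mg/mL / 75 = 0.006667 mg/mL = 6.67 × 10^3 ng/mL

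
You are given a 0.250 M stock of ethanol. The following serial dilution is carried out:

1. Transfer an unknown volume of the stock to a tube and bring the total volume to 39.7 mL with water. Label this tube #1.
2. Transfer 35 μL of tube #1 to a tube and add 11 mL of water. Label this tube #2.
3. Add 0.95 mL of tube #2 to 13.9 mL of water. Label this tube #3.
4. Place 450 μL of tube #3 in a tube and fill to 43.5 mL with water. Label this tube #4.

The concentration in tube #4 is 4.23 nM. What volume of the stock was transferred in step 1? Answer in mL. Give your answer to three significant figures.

0.320 mL

Step 1: v brought to 39.7 mL → factor = 39.7 mL/v
Step 2: 35 μL + 11 mL = 11035 μL total → factor 11035/35 = 315.29
Step 3: 0.95 mL + 13.9 mL = 14.85 mL total → factor 14.85/0.95 = 15.632
Step 4: 450 μL brought to 43.5 mL → factor 43500/450 = 96.667
Product of known-step factors = 4.7641 × 10^5
Overall factor = 0.250 M / (4.23 nM) = 5.9102 × 10^7
Step-1 factor = 5.9102 × 10^7 / 4.7641 × 10^5 = 124.06
v = 39.7 mL / 124.06 = 0.320 mL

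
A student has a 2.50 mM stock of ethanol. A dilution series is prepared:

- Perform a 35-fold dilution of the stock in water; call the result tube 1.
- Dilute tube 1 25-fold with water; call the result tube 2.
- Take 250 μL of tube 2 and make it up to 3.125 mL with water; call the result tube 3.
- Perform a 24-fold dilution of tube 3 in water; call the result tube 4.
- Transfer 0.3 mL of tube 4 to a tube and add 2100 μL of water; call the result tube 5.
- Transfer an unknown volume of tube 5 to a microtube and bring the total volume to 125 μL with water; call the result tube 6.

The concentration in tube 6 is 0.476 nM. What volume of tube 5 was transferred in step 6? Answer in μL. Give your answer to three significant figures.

Step 1: 35-fold → factor 35
Step 2: 25-fold → factor 25
Step 3: 250 μL brought to 3.125 mL → factor 3125/250 = 12.5
Step 4: 24-fold → factor 24
Step 5: 0.3 mL + 2100 μL = 2.4 mL total → factor 2.4/0.3 = 8
Step 6: v brought to 125 μL → factor = 125 μL/v
Product of known-step factors = 2.1 × 10^6
Overall factor = 2.50 mM / (0.476 nM) = 5.2521 × 10^6
Step-6 factor = 5.2521 × 10^6 / 2.1 × 10^6 = 2.501
v = 125 μL / 2.501 = 50.0 μL

50.0 μL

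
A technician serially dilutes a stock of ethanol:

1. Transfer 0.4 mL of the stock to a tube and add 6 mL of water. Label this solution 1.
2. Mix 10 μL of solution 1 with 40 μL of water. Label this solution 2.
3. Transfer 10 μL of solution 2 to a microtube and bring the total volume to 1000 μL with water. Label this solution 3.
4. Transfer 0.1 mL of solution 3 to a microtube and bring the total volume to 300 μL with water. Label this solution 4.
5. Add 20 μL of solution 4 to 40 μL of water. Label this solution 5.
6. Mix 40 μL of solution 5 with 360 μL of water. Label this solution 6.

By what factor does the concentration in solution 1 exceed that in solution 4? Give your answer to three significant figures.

Step 1: 0.4 mL + 6 mL = 6.4 mL total → factor 6.4/0.4 = 16
Step 2: 10 μL + 40 μL = 50 μL total → factor 50/10 = 5
Step 3: 10 μL brought to 1000 μL → factor 1000/10 = 100
Step 4: 0.1 mL brought to 300 μL → factor 0.3/0.1 = 3
Dilution factor to solution 1 = 16; to solution 4 = 24000
[solution 1]/[solution 4] = (factor to solution 4)/(factor to solution 1) = 24000/16 = 1.50 × 10^3

1.50 × 10^3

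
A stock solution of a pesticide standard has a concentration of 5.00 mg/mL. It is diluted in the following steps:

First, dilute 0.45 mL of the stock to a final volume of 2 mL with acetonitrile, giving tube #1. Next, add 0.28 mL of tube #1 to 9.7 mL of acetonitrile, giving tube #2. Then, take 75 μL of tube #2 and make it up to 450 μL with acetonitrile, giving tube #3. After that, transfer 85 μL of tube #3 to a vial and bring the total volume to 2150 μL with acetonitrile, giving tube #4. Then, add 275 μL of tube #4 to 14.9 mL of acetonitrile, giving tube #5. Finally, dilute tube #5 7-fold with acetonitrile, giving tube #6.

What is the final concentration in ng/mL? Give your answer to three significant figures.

Step 1: 0.45 mL brought to 2 mL → factor 2/0.45 = 4.4444
Step 2: 0.28 mL + 9.7 mL = 9.98 mL total → factor 9.98/0.28 = 35.643
Step 3: 75 μL brought to 450 μL → factor 450/75 = 6
Step 4: 85 μL brought to 2150 μL → factor 2150/85 = 25.294
Step 5: 275 μL + 14.9 mL = 15175 μL total → factor 15175/275 = 55.182
Step 6: 7-fold → factor 7
Overall dilution factor = 4.4444 × 35.643 × 6 × 25.294 × 55.182 × 7 = 9.2866 × 10^6
Final = 5.00 mg/mL / 9.2866 × 10^6 = 5.384 × 10^-7 mg/mL = 0.538 ng/mL

0.538 ng/mL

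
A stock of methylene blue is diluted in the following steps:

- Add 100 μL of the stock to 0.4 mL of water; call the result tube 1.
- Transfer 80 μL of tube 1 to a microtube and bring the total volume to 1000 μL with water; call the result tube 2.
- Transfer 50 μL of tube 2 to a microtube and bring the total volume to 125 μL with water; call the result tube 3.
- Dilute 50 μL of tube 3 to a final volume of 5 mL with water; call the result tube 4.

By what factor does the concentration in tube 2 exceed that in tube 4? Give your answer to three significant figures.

250

Step 1: 100 μL + 0.4 mL = 500 μL total → factor 500/100 = 5
Step 2: 80 μL brought to 1000 μL → factor 1000/80 = 12.5
Step 3: 50 μL brought to 125 μL → factor 125/50 = 2.5
Step 4: 50 μL brought to 5 mL → factor 5000/50 = 100
Dilution factor to tube 2 = 62.5; to tube 4 = 15625
[tube 2]/[tube 4] = (factor to tube 4)/(factor to tube 2) = 15625/62.5 = 250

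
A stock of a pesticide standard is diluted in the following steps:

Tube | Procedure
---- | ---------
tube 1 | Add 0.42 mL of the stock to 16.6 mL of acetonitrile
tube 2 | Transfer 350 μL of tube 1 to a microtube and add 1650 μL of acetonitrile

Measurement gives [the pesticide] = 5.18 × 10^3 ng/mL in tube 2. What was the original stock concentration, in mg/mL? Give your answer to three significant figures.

Step 1: 0.42 mL + 16.6 mL = 17.02 mL total → factor 17.02/0.42 = 40.524
Step 2: 350 μL + 1650 μL = 2000 μL total → factor 2000/350 = 5.7143
Overall dilution factor = 40.524 × 5.7143 = 231.56
Stock = 5.18 × 10^3 ng/mL × 231.56 = 1.200 × 10^6 ng/mL = 1.20 mg/mL

1.20 mg/mL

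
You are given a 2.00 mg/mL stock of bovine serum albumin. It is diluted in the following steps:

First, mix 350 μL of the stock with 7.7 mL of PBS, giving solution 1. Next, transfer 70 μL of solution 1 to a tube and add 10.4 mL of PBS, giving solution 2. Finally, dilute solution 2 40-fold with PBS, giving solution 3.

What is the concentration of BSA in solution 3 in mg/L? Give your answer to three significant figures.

Step 1: 350 μL + 7.7 mL = 8050 μL total → factor 8050/350 = 23
Step 2: 70 μL + 10.4 mL = 10470 μL total → factor 10470/70 = 149.57
Step 3: 40-fold → factor 40
Overall dilution factor = 23 × 149.57 × 40 = 1.3761 × 10^5
Final = 2.00 mg/mL / 1.3761 × 10^5 = 1.453 × 10^-5 mg/mL = 0.0145 mg/L

0.0145 mg/L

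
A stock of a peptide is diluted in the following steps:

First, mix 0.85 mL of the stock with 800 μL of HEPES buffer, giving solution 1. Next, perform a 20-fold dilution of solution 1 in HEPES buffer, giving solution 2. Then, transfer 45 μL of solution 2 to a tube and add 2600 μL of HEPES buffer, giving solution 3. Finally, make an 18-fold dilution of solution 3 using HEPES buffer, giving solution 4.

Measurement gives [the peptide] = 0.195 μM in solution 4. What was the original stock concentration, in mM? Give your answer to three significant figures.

8.01 mM

Step 1: 0.85 mL + 800 μL = 1.65 mL total → factor 1.65/0.85 = 1.9412
Step 2: 20-fold → factor 20
Step 3: 45 μL + 2600 μL = 2645 μL total → factor 2645/45 = 58.778
Step 4: 18-fold → factor 18
Overall dilution factor = 1.9412 × 20 × 58.778 × 18 = 41075
Stock = 0.195 μM × 41075 = 8010 μM = 8.01 mM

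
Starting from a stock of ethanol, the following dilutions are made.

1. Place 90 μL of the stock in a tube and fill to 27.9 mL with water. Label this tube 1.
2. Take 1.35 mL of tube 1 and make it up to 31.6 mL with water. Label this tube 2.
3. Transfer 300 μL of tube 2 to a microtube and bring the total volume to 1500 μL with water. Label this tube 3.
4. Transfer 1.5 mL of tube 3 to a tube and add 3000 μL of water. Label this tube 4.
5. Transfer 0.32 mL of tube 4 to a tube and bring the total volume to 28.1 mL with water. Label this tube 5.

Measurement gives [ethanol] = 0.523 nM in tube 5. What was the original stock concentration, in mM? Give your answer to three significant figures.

Step 1: 90 μL brought to 27.9 mL → factor 27900/90 = 310
Step 2: 1.35 mL brought to 31.6 mL → factor 31.6/1.35 = 23.407
Step 3: 300 μL brought to 1500 μL → factor 1500/300 = 5
Step 4: 1.5 mL + 3000 μL = 4.5 mL total → factor 4.5/1.5 = 3
Step 5: 0.32 mL brought to 28.1 mL → factor 28.1/0.32 = 87.812
Overall dilution factor = 310 × 23.407 × 5 × 3 × 87.812 = 9.5579 × 10^6
Stock = 0.523 nM × 9.5579 × 10^6 = 4.999 × 10^6 nM = 5.00 mM

5.00 mM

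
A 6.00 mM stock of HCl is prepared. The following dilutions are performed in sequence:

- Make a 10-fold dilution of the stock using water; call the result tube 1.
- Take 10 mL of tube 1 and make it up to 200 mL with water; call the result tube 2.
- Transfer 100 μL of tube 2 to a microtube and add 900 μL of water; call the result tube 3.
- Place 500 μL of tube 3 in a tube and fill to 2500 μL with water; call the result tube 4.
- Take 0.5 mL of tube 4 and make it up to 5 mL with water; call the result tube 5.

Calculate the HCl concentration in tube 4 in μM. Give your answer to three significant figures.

0.600 μM

Step 1: 10-fold → factor 10
Step 2: 10 mL brought to 200 mL → factor 200/10 = 20
Step 3: 100 μL + 900 μL = 1000 μL total → factor 1000/100 = 10
Step 4: 500 μL brought to 2500 μL → factor 2500/500 = 5
Dilution factor through tube 4 = 10 × 20 × 10 × 5 = 10000
[tube 4] = 6.00 mM / 10000 = 0.0006000 mM = 0.600 μM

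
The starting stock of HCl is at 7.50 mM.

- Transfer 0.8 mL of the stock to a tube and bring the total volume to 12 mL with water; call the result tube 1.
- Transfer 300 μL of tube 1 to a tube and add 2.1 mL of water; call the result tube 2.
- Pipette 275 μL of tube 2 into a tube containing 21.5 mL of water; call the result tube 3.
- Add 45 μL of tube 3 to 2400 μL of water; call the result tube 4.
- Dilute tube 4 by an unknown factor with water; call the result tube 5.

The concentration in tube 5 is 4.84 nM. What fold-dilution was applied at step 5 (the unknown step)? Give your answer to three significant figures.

3.00-fold

Step 1: 0.8 mL brought to 12 mL → factor 12/0.8 = 15
Step 2: 300 μL + 2.1 mL = 2400 μL total → factor 2400/300 = 8
Step 3: 275 μL + 21.5 mL = 21775 μL total → factor 21775/275 = 79.182
Step 4: 45 μL + 2400 μL = 2445 μL total → factor 2445/45 = 54.333
Step 5: unknown factor x
Product of known-step factors = 5.1627 × 10^5
Overall factor = 7.50 mM / (4.84 nM) = 1.5496 × 10^6
x = 1.5496 × 10^6 / 5.1627 × 10^5 = 3.00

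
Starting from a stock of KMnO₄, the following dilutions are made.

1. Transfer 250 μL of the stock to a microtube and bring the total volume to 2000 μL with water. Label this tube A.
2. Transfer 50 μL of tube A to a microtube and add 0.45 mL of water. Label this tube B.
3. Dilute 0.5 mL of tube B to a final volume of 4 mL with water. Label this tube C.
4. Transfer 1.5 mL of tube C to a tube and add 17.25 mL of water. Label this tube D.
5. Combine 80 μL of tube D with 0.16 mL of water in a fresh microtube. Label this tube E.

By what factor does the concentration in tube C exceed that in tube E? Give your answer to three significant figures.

37.5

Step 1: 250 μL brought to 2000 μL → factor 2000/250 = 8
Step 2: 50 μL + 0.45 mL = 500 μL total → factor 500/50 = 10
Step 3: 0.5 mL brought to 4 mL → factor 4/0.5 = 8
Step 4: 1.5 mL + 17.25 mL = 18.75 mL total → factor 18.75/1.5 = 12.5
Step 5: 80 μL + 0.16 mL = 240 μL total → factor 240/80 = 3
Dilution factor to tube C = 640; to tube E = 24000
[tube C]/[tube E] = (factor to tube E)/(factor to tube C) = 24000/640 = 37.5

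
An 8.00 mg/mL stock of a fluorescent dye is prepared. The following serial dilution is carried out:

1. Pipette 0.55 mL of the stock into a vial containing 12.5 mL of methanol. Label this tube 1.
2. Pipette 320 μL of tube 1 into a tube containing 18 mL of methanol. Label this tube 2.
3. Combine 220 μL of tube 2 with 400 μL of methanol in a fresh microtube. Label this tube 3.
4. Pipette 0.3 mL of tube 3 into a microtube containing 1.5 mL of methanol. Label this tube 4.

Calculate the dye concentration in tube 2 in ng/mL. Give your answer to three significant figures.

5.89 × 10^3 ng/mL

Step 1: 0.55 mL + 12.5 mL = 13.05 mL total → factor 13.05/0.55 = 23.727
Step 2: 320 μL + 18 mL = 18320 μL total → factor 18320/320 = 57.25
Dilution factor through tube 2 = 23.727 × 57.25 = 1358.4
[tube 2] = 8.00 mg/mL / 1358.4 = 0.005889 mg/mL = 5.89 × 10^3 ng/mL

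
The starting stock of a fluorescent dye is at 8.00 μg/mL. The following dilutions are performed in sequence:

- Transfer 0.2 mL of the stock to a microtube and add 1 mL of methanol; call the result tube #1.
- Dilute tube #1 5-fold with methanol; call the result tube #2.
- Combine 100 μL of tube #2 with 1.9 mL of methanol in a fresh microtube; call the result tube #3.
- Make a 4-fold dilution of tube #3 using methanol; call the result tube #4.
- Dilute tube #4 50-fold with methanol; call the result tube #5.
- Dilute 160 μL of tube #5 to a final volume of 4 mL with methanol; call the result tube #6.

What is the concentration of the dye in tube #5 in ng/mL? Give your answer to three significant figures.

Step 1: 0.2 mL + 1 mL = 1.2 mL total → factor 1.2/0.2 = 6
Step 2: 5-fold → factor 5
Step 3: 100 μL + 1.9 mL = 2000 μL total → factor 2000/100 = 20
Step 4: 4-fold → factor 4
Step 5: 50-fold → factor 50
Dilution factor through tube #5 = 6 × 5 × 20 × 4 × 50 = 1.2 × 10^5
[tube #5] = 8.00 μg/mL / 1.2 × 10^5 = 6.667 × 10^-5 μg/mL = 0.0667 ng/mL

0.0667 ng/mL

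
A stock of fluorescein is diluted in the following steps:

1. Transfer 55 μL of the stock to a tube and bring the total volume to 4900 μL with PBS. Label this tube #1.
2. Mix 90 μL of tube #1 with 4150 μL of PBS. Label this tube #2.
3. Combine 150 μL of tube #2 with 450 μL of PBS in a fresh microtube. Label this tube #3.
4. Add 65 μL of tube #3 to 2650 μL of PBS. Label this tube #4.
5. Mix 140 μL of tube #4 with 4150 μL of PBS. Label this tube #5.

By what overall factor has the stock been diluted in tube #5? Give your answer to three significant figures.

2.15 × 10^7

Step 1: 55 μL brought to 4900 μL → factor 4900/55 = 89.091
Step 2: 90 μL + 4150 μL = 4240 μL total → factor 4240/90 = 47.111
Step 3: 150 μL + 450 μL = 600 μL total → factor 600/150 = 4
Step 4: 65 μL + 2650 μL = 2715 μL total → factor 2715/65 = 41.769
Step 5: 140 μL + 4150 μL = 4290 μL total → factor 4290/140 = 30.643
Overall dilution factor = 89.091 × 47.111 × 4 × 41.769 × 30.643 = 2.1488 × 10^7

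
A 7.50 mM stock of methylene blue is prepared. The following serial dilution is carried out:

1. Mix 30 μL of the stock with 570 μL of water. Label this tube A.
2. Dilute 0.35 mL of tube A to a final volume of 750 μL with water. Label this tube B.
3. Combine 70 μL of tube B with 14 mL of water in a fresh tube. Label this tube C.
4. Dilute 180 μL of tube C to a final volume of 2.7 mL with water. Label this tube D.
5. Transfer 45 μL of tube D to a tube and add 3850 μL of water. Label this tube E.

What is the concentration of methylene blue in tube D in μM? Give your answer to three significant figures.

0.0580 μM

Step 1: 30 μL + 570 μL = 600 μL total → factor 600/30 = 20
Step 2: 0.35 mL brought to 750 μL → factor 0.75/0.35 = 2.1429
Step 3: 70 μL + 14 mL = 14070 μL total → factor 14070/70 = 201
Step 4: 180 μL brought to 2.7 mL → factor 2700/180 = 15
Dilution factor through tube D = 20 × 2.1429 × 201 × 15 = 1.2921 × 10^5
[tube D] = 7.50 mM / 1.2921 × 10^5 = 5.804 × 10^-5 mM = 0.0580 μM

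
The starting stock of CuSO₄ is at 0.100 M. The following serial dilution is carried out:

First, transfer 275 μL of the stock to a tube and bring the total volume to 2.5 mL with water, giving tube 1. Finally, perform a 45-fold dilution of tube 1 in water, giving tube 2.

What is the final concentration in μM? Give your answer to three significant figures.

Step 1: 275 μL brought to 2.5 mL → factor 2500/275 = 9.0909
Step 2: 45-fold → factor 45
Overall dilution factor = 9.0909 × 45 = 409.09
Final = 0.100 M / 409.09 = 0.0002444 M = 244 μM

244 μM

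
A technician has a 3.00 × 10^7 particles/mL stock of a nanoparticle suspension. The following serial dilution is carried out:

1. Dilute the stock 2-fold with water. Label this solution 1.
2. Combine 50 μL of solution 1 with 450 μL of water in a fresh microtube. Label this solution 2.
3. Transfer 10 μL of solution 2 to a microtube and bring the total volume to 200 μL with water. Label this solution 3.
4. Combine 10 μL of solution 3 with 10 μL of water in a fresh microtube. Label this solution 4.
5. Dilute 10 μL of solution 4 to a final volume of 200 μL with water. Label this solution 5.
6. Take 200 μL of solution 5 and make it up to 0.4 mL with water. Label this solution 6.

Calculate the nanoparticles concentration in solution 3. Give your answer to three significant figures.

7.50 × 10^4 particles/mL

Step 1: 2-fold → factor 2
Step 2: 50 μL + 450 μL = 500 μL total → factor 500/50 = 10
Step 3: 10 μL brought to 200 μL → factor 200/10 = 20
Dilution factor through solution 3 = 2 × 10 × 20 = 400
[solution 3] = 3.00 × 10^7 particles/mL / 400 = 7.50 × 10^4 particles/mL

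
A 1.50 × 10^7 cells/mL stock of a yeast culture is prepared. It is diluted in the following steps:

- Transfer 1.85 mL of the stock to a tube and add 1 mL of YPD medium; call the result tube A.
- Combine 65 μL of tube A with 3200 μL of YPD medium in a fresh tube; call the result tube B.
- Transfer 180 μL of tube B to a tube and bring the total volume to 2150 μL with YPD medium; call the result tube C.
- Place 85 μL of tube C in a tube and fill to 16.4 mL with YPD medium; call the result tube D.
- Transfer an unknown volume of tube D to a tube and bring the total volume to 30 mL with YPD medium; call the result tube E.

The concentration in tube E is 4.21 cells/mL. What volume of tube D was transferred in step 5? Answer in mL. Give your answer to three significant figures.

1.50 mL

Step 1: 1.85 mL + 1 mL = 2.85 mL total → factor 2.85/1.85 = 1.5405
Step 2: 65 μL + 3200 μL = 3265 μL total → factor 3265/65 = 50.231
Step 3: 180 μL brought to 2150 μL → factor 2150/180 = 11.944
Step 4: 85 μL brought to 16.4 mL → factor 16400/85 = 192.94
Step 5: v brought to 30 mL → factor = 30 mL/v
Product of known-step factors = 1.7833 × 10^5
Overall factor = 1.50 × 10^7 cells/mL / (4.21 cells/mL) = 3.5629 × 10^6
Step-5 factor = 3.5629 × 10^6 / 1.7833 × 10^5 = 19.979
v = 30 mL / 19.979 = 1.50 mL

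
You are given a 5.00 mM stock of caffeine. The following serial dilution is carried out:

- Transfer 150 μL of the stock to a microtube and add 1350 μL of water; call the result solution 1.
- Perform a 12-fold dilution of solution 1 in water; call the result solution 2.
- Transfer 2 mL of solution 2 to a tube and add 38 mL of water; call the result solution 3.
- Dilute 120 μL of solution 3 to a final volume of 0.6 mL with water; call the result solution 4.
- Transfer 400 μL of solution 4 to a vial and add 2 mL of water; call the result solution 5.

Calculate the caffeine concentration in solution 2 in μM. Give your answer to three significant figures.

41.7 μM

Step 1: 150 μL + 1350 μL = 1500 μL total → factor 1500/150 = 10
Step 2: 12-fold → factor 12
Dilution factor through solution 2 = 10 × 12 = 120
[solution 2] = 5.00 mM / 120 = 0.04167 mM = 41.7 μM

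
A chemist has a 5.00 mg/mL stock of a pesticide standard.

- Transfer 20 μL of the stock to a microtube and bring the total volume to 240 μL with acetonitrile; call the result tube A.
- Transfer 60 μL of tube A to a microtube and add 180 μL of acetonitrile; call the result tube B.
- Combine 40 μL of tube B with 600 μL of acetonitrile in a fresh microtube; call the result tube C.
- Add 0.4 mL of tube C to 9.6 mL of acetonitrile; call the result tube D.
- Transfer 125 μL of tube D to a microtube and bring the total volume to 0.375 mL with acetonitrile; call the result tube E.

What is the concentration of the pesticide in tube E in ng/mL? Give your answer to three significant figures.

86.8 ng/mL

Step 1: 20 μL brought to 240 μL → factor 240/20 = 12
Step 2: 60 μL + 180 μL = 240 μL total → factor 240/60 = 4
Step 3: 40 μL + 600 μL = 640 μL total → factor 640/40 = 16
Step 4: 0.4 mL + 9.6 mL = 10 mL total → factor 10/0.4 = 25
Step 5: 125 μL brought to 0.375 mL → factor 375/125 = 3
Overall dilution factor = 12 × 4 × 16 × 25 × 3 = 57600
Final = 5.00 mg/mL / 57600 = 8.681 × 10^-5 mg/mL = 86.8 ng/mL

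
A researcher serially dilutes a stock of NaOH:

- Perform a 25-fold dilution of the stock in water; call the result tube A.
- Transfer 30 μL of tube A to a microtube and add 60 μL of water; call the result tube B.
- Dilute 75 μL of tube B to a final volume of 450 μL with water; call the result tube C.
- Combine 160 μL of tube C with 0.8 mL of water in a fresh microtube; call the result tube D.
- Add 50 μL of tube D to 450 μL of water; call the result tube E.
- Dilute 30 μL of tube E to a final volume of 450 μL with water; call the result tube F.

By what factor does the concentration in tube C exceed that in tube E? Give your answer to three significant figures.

60.0

Step 1: 25-fold → factor 25
Step 2: 30 μL + 60 μL = 90 μL total → factor 90/30 = 3
Step 3: 75 μL brought to 450 μL → factor 450/75 = 6
Step 4: 160 μL + 0.8 mL = 960 μL total → factor 960/160 = 6
Step 5: 50 μL + 450 μL = 500 μL total → factor 500/50 = 10
Dilution factor to tube C = 450; to tube E = 27000
[tube C]/[tube E] = (factor to tube E)/(factor to tube C) = 27000/450 = 60.0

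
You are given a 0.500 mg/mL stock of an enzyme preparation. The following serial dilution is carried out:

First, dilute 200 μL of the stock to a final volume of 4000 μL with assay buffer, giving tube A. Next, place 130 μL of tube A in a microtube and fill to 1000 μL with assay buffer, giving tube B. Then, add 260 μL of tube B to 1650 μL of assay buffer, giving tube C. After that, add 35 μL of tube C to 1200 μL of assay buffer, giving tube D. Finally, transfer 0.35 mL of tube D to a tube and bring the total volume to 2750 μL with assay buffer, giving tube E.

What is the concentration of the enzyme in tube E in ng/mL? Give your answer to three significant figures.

1.60 ng/mL

Step 1: 200 μL brought to 4000 μL → factor 4000/200 = 20
Step 2: 130 μL brought to 1000 μL → factor 1000/130 = 7.6923
Step 3: 260 μL + 1650 μL = 1910 μL total → factor 1910/260 = 7.3462
Step 4: 35 μL + 1200 μL = 1235 μL total → factor 1235/35 = 35.286
Step 5: 0.35 mL brought to 2750 μL → factor 2.75/0.35 = 7.8571
Overall dilution factor = 20 × 7.6923 × 7.3462 × 35.286 × 7.8571 = 3.1334 × 10^5
Final = 0.500 mg/mL / 3.1334 × 10^5 = 1.596 × 10^-6 mg/mL = 1.60 ng/mL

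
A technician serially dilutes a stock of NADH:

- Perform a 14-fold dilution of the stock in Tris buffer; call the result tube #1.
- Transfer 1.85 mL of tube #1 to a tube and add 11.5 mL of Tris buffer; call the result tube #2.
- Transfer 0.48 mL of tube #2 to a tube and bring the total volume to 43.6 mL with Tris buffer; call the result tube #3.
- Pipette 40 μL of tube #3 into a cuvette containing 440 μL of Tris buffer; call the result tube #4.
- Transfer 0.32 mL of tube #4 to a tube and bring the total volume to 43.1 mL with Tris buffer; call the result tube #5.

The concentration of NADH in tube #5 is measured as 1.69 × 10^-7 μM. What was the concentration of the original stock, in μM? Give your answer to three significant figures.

Step 1: 14-fold → factor 14
Step 2: 1.85 mL + 11.5 mL = 13.35 mL total → factor 13.35/1.85 = 7.2162
Step 3: 0.48 mL brought to 43.6 mL → factor 43.6/0.48 = 90.833
Step 4: 40 μL + 440 μL = 480 μL total → factor 480/40 = 12
Step 5: 0.32 mL brought to 43.1 mL → factor 43.1/0.32 = 134.69
Overall dilution factor = 14 × 7.2162 × 90.833 × 12 × 134.69 = 1.4832 × 10^7
Stock = 1.69 × 10^-7 μM × 1.4832 × 10^7 = 2.51 μM

2.51 μM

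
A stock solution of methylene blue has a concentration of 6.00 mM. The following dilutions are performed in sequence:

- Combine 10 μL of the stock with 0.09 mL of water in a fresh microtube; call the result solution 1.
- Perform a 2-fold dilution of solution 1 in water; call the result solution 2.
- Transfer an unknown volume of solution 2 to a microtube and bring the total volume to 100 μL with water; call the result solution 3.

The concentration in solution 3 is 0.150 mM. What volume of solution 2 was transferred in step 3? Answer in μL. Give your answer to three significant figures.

Step 1: 10 μL + 0.09 mL = 100 μL total → factor 100/10 = 10
Step 2: 2-fold → factor 2
Step 3: v brought to 100 μL → factor = 100 μL/v
Product of known-step factors = 20
Overall factor = 6.00 mM / (0.150 mM) = 40
Step-3 factor = 40 / 20 = 2
v = 100 μL / 2 = 50.0 μL

50.0 μL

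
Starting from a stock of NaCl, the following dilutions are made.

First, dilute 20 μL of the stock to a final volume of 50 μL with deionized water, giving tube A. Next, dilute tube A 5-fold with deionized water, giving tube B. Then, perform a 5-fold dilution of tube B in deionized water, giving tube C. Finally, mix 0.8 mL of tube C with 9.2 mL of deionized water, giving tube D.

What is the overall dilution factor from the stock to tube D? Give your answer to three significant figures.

Step 1: 20 μL brought to 50 μL → factor 50/20 = 2.5
Step 2: 5-fold → factor 5
Step 3: 5-fold → factor 5
Step 4: 0.8 mL + 9.2 mL = 10 mL total → factor 10/0.8 = 12.5
Overall dilution factor = 2.5 × 5 × 5 × 12.5 = 781.25

781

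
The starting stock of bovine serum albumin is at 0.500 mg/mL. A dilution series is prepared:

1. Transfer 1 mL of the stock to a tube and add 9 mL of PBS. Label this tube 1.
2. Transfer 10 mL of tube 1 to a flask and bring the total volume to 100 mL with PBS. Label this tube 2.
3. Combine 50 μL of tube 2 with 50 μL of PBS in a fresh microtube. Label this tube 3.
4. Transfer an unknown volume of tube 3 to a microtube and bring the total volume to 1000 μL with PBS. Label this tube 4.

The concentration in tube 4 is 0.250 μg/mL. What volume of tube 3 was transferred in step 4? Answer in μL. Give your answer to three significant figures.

Step 1: 1 mL + 9 mL = 10 mL total → factor 10/1 = 10
Step 2: 10 mL brought to 100 mL → factor 100/10 = 10
Step 3: 50 μL + 50 μL = 100 μL total → factor 100/50 = 2
Step 4: v brought to 1000 μL → factor = 1000 μL/v
Product of known-step factors = 200
Overall factor = 0.500 mg/mL / (0.250 μg/mL) = 2000
Step-4 factor = 2000 / 200 = 10
v = 1000 μL / 10 = 100 μL

100 μL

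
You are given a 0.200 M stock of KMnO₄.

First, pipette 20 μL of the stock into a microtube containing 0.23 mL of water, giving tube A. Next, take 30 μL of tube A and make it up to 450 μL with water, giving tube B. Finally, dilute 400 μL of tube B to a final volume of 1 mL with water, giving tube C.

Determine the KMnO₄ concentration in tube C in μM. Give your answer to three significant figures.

427 μM

Step 1: 20 μL + 0.23 mL = 250 μL total → factor 250/20 = 12.5
Step 2: 30 μL brought to 450 μL → factor 450/30 = 15
Step 3: 400 μL brought to 1 mL → factor 1000/400 = 2.5
Overall dilution factor = 12.5 × 15 × 2.5 = 468.75
Final = 0.200 M / 468.75 = 0.0004267 M = 427 μM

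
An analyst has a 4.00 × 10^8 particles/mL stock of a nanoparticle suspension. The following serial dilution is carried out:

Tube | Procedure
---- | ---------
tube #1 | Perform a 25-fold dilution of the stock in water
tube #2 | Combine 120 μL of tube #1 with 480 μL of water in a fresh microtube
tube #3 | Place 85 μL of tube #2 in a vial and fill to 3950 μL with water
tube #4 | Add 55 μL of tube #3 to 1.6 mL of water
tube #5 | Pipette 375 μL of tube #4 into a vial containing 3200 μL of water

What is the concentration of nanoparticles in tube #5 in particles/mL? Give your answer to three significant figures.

Step 1: 25-fold → factor 25
Step 2: 120 μL + 480 μL = 600 μL total → factor 600/120 = 5
Step 3: 85 μL brought to 3950 μL → factor 3950/85 = 46.471
Step 4: 55 μL + 1.6 mL = 1655 μL total → factor 1655/55 = 30.091
Step 5: 375 μL + 3200 μL = 3575 μL total → factor 3575/375 = 9.5333
Overall dilution factor = 25 × 5 × 46.471 × 30.091 × 9.5333 = 1.6664 × 10^6
Final = 4.00 × 10^8 particles/mL / 1.6664 × 10^6 = 240 particles/mL

240 particles/mL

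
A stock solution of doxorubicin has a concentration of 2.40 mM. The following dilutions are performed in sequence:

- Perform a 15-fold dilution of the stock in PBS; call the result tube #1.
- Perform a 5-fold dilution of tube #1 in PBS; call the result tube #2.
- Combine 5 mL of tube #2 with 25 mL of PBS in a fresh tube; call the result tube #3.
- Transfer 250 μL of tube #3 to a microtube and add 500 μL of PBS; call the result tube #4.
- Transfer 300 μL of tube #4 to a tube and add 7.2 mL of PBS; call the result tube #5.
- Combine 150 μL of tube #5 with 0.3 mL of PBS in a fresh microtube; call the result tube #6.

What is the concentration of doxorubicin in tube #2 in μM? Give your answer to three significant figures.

32.0 μM

Step 1: 15-fold → factor 15
Step 2: 5-fold → factor 5
Dilution factor through tube #2 = 15 × 5 = 75
[tube #2] = 2.40 mM / 75 = 0.03200 mM = 32.0 μM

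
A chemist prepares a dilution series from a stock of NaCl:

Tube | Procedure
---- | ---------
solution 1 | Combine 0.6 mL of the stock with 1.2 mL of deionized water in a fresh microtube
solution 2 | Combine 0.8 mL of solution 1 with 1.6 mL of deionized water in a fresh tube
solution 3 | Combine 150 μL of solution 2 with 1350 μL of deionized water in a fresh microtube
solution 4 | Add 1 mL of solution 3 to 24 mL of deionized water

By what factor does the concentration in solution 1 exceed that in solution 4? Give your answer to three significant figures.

Step 1: 0.6 mL + 1.2 mL = 1.8 mL total → factor 1.8/0.6 = 3
Step 2: 0.8 mL + 1.6 mL = 2.4 mL total → factor 2.4/0.8 = 3
Step 3: 150 μL + 1350 μL = 1500 μL total → factor 1500/150 = 10
Step 4: 1 mL + 24 mL = 25 mL total → factor 25/1 = 25
Dilution factor to solution 1 = 3; to solution 4 = 2250
[solution 1]/[solution 4] = (factor to solution 4)/(factor to solution 1) = 2250/3 = 750

750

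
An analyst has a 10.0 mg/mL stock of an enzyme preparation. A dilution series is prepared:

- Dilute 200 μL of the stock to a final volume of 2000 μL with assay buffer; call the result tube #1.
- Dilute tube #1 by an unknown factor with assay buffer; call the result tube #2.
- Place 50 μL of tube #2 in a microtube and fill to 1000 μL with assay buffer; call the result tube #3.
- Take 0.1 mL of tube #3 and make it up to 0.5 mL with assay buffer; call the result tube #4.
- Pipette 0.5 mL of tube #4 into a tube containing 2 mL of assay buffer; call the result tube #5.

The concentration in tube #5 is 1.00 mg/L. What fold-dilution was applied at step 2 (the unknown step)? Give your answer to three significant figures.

Step 1: 200 μL brought to 2000 μL → factor 2000/200 = 10
Step 2: unknown factor x
Step 3: 50 μL brought to 1000 μL → factor 1000/50 = 20
Step 4: 0.1 mL brought to 0.5 mL → factor 0.5/0.1 = 5
Step 5: 0.5 mL + 2 mL = 2.5 mL total → factor 2.5/0.5 = 5
Product of known-step factors = 5000
Overall factor = 10.0 mg/mL / (1.00 mg/L) = 10000
x = 10000 / 5000 = 2.00

2.00-fold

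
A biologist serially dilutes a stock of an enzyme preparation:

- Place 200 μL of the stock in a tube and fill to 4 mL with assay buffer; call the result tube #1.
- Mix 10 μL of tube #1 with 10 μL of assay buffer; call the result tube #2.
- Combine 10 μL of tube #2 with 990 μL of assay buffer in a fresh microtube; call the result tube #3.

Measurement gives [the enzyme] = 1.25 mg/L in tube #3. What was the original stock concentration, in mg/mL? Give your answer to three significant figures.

5.00 mg/mL

Step 1: 200 μL brought to 4 mL → factor 4000/200 = 20
Step 2: 10 μL + 10 μL = 20 μL total → factor 20/10 = 2
Step 3: 10 μL + 990 μL = 1000 μL total → factor 1000/10 = 100
Overall dilution factor = 20 × 2 × 100 = 4000
Stock = 1.25 mg/L × 4000 = 5000 mg/L = 5.00 mg/mL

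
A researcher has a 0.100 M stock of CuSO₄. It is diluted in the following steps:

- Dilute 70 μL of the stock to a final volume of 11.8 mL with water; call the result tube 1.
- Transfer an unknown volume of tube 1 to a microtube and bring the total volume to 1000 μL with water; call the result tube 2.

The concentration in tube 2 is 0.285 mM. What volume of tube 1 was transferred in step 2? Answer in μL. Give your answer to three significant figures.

Step 1: 70 μL brought to 11.8 mL → factor 11800/70 = 168.57
Step 2: v brought to 1000 μL → factor = 1000 μL/v
Product of known-step factors = 168.57
Overall factor = 0.100 M / (0.285 mM) = 350.88
Step-2 factor = 350.88 / 168.57 = 2.0815
v = 1000 μL / 2.0815 = 480 μL

480 μL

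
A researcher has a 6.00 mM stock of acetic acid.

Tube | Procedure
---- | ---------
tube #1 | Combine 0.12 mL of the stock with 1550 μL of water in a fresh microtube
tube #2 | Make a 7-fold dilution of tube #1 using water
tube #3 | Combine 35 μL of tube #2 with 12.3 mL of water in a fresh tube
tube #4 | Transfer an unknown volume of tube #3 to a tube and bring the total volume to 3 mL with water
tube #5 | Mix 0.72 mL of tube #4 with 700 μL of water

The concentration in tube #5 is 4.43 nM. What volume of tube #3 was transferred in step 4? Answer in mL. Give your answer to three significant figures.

Step 1: 0.12 mL + 1550 μL = 1.67 mL total → factor 1.67/0.12 = 13.917
Step 2: 7-fold → factor 7
Step 3: 35 μL + 12.3 mL = 12335 μL total → factor 12335/35 = 352.43
Step 4: v brought to 3 mL → factor = 3 mL/v
Step 5: 0.72 mL + 700 μL = 1.42 mL total → factor 1.42/0.72 = 1.9722
Product of known-step factors = 67711
Overall factor = 6.00 mM / (4.43 nM) = 1.3544 × 10^6
Step-4 factor = 1.3544 × 10^6 / 67711 = 20.003
v = 3 mL / 20.003 = 0.150 mL

0.150 mL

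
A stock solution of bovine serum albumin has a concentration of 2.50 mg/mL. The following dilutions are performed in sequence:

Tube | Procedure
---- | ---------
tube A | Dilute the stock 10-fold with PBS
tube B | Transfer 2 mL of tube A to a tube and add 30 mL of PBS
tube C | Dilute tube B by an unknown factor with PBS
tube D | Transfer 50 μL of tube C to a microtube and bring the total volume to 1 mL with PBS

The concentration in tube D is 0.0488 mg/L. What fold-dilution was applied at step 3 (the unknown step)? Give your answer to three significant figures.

Step 1: 10-fold → factor 10
Step 2: 2 mL + 30 mL = 32 mL total → factor 32/2 = 16
Step 3: unknown factor x
Step 4: 50 μL brought to 1 mL → factor 1000/50 = 20
Product of known-step factors = 3200
Overall factor = 2.50 mg/mL / (0.0488 mg/L) = 51230
x = 51230 / 3200 = 16.0

16.0-fold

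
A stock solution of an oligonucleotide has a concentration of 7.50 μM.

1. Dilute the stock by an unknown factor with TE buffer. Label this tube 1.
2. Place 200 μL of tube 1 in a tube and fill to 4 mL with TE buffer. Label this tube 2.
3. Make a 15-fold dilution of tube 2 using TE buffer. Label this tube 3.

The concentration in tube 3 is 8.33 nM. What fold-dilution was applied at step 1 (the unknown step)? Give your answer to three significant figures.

3.00-fold

Step 1: unknown factor x
Step 2: 200 μL brought to 4 mL → factor 4000/200 = 20
Step 3: 15-fold → factor 15
Product of known-step factors = 300
Overall factor = 7.50 μM / (8.33 nM) = 900.36
x = 900.36 / 300 = 3.00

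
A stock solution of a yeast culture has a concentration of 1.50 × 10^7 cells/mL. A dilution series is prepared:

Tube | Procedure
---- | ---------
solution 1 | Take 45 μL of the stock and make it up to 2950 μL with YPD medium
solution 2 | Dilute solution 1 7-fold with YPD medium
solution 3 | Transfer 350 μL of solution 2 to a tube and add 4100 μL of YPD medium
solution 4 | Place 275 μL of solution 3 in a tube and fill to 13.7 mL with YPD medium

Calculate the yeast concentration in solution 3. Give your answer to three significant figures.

Step 1: 45 μL brought to 2950 μL → factor 2950/45 = 65.556
Step 2: 7-fold → factor 7
Step 3: 350 μL + 4100 μL = 4450 μL total → factor 4450/350 = 12.714
Dilution factor through solution 3 = 65.556 × 7 × 12.714 = 5834.4
[solution 3] = 1.50 × 10^7 cells/mL / 5834.4 = 2.57 × 10^3 cells/mL

2.57 × 10^3 cells/mL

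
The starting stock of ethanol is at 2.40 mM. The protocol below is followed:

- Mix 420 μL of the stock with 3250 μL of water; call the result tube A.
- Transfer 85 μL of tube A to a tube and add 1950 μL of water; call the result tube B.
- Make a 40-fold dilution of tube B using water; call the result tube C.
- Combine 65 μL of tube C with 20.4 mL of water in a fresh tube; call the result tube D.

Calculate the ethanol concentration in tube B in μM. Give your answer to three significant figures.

Step 1: 420 μL + 3250 μL = 3670 μL total → factor 3670/420 = 8.7381
Step 2: 85 μL + 1950 μL = 2035 μL total → factor 2035/85 = 23.941
Dilution factor through tube B = 8.7381 × 23.941 = 209.2
[tube B] = 2.40 mM / 209.2 = 0.01147 mM = 11.5 μM

11.5 μM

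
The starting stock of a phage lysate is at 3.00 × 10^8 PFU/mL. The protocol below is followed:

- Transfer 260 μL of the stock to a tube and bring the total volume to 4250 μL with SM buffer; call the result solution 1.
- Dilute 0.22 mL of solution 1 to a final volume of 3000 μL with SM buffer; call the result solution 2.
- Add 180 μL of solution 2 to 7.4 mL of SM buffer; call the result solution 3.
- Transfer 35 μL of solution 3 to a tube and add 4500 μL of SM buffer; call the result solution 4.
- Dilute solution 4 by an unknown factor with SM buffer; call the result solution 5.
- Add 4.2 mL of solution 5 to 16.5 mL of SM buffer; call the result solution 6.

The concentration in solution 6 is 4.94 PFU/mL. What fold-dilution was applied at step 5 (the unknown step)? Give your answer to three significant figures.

Step 1: 260 μL brought to 4250 μL → factor 4250/260 = 16.346
Step 2: 0.22 mL brought to 3000 μL → factor 3/0.22 = 13.636
Step 3: 180 μL + 7.4 mL = 7580 μL total → factor 7580/180 = 42.111
Step 4: 35 μL + 4500 μL = 4535 μL total → factor 4535/35 = 129.57
Step 5: unknown factor x
Step 6: 4.2 mL + 16.5 mL = 20.7 mL total → factor 20.7/4.2 = 4.9286
Product of known-step factors = 5.9943 × 10^6
Overall factor = 3.00 × 10^8 PFU/mL / (4.94 PFU/mL) = 6.0729 × 10^7
x = 6.0729 × 10^7 / 5.9943 × 10^6 = 10.1

10.1-fold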